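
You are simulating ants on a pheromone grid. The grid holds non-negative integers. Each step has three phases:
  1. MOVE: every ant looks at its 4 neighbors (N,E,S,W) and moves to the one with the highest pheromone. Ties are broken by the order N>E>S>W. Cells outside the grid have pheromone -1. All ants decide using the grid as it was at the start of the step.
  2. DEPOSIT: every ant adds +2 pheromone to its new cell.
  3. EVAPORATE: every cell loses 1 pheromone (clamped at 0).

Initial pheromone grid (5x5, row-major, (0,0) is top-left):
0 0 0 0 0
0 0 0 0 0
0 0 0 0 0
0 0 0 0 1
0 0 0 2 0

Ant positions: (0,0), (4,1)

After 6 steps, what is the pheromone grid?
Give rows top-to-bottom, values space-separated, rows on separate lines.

After step 1: ants at (0,1),(3,1)
  0 1 0 0 0
  0 0 0 0 0
  0 0 0 0 0
  0 1 0 0 0
  0 0 0 1 0
After step 2: ants at (0,2),(2,1)
  0 0 1 0 0
  0 0 0 0 0
  0 1 0 0 0
  0 0 0 0 0
  0 0 0 0 0
After step 3: ants at (0,3),(1,1)
  0 0 0 1 0
  0 1 0 0 0
  0 0 0 0 0
  0 0 0 0 0
  0 0 0 0 0
After step 4: ants at (0,4),(0,1)
  0 1 0 0 1
  0 0 0 0 0
  0 0 0 0 0
  0 0 0 0 0
  0 0 0 0 0
After step 5: ants at (1,4),(0,2)
  0 0 1 0 0
  0 0 0 0 1
  0 0 0 0 0
  0 0 0 0 0
  0 0 0 0 0
After step 6: ants at (0,4),(0,3)
  0 0 0 1 1
  0 0 0 0 0
  0 0 0 0 0
  0 0 0 0 0
  0 0 0 0 0

0 0 0 1 1
0 0 0 0 0
0 0 0 0 0
0 0 0 0 0
0 0 0 0 0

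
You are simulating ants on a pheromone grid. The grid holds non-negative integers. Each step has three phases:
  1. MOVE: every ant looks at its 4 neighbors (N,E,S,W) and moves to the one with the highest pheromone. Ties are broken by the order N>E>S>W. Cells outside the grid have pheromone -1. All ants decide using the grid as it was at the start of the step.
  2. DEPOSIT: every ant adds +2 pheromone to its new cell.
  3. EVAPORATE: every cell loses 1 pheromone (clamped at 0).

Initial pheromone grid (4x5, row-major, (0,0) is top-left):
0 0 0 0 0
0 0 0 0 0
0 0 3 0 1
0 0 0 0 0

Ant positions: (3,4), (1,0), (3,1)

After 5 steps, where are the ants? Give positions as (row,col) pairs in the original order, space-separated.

Step 1: ant0:(3,4)->N->(2,4) | ant1:(1,0)->N->(0,0) | ant2:(3,1)->N->(2,1)
  grid max=2 at (2,2)
Step 2: ant0:(2,4)->N->(1,4) | ant1:(0,0)->E->(0,1) | ant2:(2,1)->E->(2,2)
  grid max=3 at (2,2)
Step 3: ant0:(1,4)->S->(2,4) | ant1:(0,1)->E->(0,2) | ant2:(2,2)->N->(1,2)
  grid max=2 at (2,2)
Step 4: ant0:(2,4)->N->(1,4) | ant1:(0,2)->S->(1,2) | ant2:(1,2)->S->(2,2)
  grid max=3 at (2,2)
Step 5: ant0:(1,4)->S->(2,4) | ant1:(1,2)->S->(2,2) | ant2:(2,2)->N->(1,2)
  grid max=4 at (2,2)

(2,4) (2,2) (1,2)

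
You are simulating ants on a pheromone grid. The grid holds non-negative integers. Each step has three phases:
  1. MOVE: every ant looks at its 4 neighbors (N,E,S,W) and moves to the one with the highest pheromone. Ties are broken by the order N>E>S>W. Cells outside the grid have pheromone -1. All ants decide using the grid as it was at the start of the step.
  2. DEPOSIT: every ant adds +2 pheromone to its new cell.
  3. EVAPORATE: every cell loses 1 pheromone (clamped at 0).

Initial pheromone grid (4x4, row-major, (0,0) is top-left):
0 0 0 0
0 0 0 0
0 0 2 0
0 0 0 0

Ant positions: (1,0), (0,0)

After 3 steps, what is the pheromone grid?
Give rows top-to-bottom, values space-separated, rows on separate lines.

After step 1: ants at (0,0),(0,1)
  1 1 0 0
  0 0 0 0
  0 0 1 0
  0 0 0 0
After step 2: ants at (0,1),(0,0)
  2 2 0 0
  0 0 0 0
  0 0 0 0
  0 0 0 0
After step 3: ants at (0,0),(0,1)
  3 3 0 0
  0 0 0 0
  0 0 0 0
  0 0 0 0

3 3 0 0
0 0 0 0
0 0 0 0
0 0 0 0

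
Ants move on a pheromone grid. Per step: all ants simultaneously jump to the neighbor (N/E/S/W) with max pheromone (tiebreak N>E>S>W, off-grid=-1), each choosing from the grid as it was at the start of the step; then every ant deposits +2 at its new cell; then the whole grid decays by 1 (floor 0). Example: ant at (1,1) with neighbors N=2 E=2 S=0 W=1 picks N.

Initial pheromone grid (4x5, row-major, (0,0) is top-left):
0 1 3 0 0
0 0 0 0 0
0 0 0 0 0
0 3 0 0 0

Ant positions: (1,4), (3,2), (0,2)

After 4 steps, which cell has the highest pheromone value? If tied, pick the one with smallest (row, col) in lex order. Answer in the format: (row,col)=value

Answer: (0,2)=3

Derivation:
Step 1: ant0:(1,4)->N->(0,4) | ant1:(3,2)->W->(3,1) | ant2:(0,2)->W->(0,1)
  grid max=4 at (3,1)
Step 2: ant0:(0,4)->S->(1,4) | ant1:(3,1)->N->(2,1) | ant2:(0,1)->E->(0,2)
  grid max=3 at (0,2)
Step 3: ant0:(1,4)->N->(0,4) | ant1:(2,1)->S->(3,1) | ant2:(0,2)->W->(0,1)
  grid max=4 at (3,1)
Step 4: ant0:(0,4)->S->(1,4) | ant1:(3,1)->N->(2,1) | ant2:(0,1)->E->(0,2)
  grid max=3 at (0,2)
Final grid:
  0 1 3 0 0
  0 0 0 0 1
  0 1 0 0 0
  0 3 0 0 0
Max pheromone 3 at (0,2)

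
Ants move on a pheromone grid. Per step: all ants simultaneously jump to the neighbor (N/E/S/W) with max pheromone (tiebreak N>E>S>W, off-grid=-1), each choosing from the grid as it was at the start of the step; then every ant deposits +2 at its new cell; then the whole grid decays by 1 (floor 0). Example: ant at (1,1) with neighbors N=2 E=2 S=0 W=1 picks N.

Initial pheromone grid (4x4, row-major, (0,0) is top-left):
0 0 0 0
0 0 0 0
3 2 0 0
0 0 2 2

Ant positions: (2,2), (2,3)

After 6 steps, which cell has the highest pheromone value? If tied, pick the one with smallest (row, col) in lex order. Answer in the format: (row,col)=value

Answer: (3,2)=8

Derivation:
Step 1: ant0:(2,2)->S->(3,2) | ant1:(2,3)->S->(3,3)
  grid max=3 at (3,2)
Step 2: ant0:(3,2)->E->(3,3) | ant1:(3,3)->W->(3,2)
  grid max=4 at (3,2)
Step 3: ant0:(3,3)->W->(3,2) | ant1:(3,2)->E->(3,3)
  grid max=5 at (3,2)
Step 4: ant0:(3,2)->E->(3,3) | ant1:(3,3)->W->(3,2)
  grid max=6 at (3,2)
Step 5: ant0:(3,3)->W->(3,2) | ant1:(3,2)->E->(3,3)
  grid max=7 at (3,2)
Step 6: ant0:(3,2)->E->(3,3) | ant1:(3,3)->W->(3,2)
  grid max=8 at (3,2)
Final grid:
  0 0 0 0
  0 0 0 0
  0 0 0 0
  0 0 8 8
Max pheromone 8 at (3,2)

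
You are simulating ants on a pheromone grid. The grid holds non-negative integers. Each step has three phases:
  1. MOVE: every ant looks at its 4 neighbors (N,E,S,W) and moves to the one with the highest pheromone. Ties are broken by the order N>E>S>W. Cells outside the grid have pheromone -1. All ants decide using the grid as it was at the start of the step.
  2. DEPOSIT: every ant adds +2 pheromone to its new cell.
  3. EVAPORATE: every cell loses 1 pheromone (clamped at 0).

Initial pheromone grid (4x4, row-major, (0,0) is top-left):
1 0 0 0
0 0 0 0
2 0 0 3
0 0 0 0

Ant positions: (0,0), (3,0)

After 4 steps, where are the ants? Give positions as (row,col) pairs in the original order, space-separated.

Step 1: ant0:(0,0)->E->(0,1) | ant1:(3,0)->N->(2,0)
  grid max=3 at (2,0)
Step 2: ant0:(0,1)->E->(0,2) | ant1:(2,0)->N->(1,0)
  grid max=2 at (2,0)
Step 3: ant0:(0,2)->E->(0,3) | ant1:(1,0)->S->(2,0)
  grid max=3 at (2,0)
Step 4: ant0:(0,3)->S->(1,3) | ant1:(2,0)->N->(1,0)
  grid max=2 at (2,0)

(1,3) (1,0)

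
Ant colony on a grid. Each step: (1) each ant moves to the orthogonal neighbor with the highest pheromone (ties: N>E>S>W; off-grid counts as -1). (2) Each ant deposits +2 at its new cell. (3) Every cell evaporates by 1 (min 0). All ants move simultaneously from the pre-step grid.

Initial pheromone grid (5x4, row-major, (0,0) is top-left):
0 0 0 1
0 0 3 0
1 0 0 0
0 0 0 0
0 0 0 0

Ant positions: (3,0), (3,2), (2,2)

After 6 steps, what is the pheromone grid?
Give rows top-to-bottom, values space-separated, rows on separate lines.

After step 1: ants at (2,0),(2,2),(1,2)
  0 0 0 0
  0 0 4 0
  2 0 1 0
  0 0 0 0
  0 0 0 0
After step 2: ants at (1,0),(1,2),(2,2)
  0 0 0 0
  1 0 5 0
  1 0 2 0
  0 0 0 0
  0 0 0 0
After step 3: ants at (2,0),(2,2),(1,2)
  0 0 0 0
  0 0 6 0
  2 0 3 0
  0 0 0 0
  0 0 0 0
After step 4: ants at (1,0),(1,2),(2,2)
  0 0 0 0
  1 0 7 0
  1 0 4 0
  0 0 0 0
  0 0 0 0
After step 5: ants at (2,0),(2,2),(1,2)
  0 0 0 0
  0 0 8 0
  2 0 5 0
  0 0 0 0
  0 0 0 0
After step 6: ants at (1,0),(1,2),(2,2)
  0 0 0 0
  1 0 9 0
  1 0 6 0
  0 0 0 0
  0 0 0 0

0 0 0 0
1 0 9 0
1 0 6 0
0 0 0 0
0 0 0 0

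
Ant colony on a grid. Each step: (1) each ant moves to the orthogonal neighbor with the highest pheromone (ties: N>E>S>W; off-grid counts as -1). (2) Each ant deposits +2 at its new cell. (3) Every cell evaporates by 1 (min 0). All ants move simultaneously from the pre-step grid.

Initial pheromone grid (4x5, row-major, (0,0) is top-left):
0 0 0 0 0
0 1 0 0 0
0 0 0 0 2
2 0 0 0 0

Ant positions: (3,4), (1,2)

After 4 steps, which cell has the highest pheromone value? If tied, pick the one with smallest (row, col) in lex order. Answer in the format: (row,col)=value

Answer: (2,4)=2

Derivation:
Step 1: ant0:(3,4)->N->(2,4) | ant1:(1,2)->W->(1,1)
  grid max=3 at (2,4)
Step 2: ant0:(2,4)->N->(1,4) | ant1:(1,1)->N->(0,1)
  grid max=2 at (2,4)
Step 3: ant0:(1,4)->S->(2,4) | ant1:(0,1)->S->(1,1)
  grid max=3 at (2,4)
Step 4: ant0:(2,4)->N->(1,4) | ant1:(1,1)->N->(0,1)
  grid max=2 at (2,4)
Final grid:
  0 1 0 0 0
  0 1 0 0 1
  0 0 0 0 2
  0 0 0 0 0
Max pheromone 2 at (2,4)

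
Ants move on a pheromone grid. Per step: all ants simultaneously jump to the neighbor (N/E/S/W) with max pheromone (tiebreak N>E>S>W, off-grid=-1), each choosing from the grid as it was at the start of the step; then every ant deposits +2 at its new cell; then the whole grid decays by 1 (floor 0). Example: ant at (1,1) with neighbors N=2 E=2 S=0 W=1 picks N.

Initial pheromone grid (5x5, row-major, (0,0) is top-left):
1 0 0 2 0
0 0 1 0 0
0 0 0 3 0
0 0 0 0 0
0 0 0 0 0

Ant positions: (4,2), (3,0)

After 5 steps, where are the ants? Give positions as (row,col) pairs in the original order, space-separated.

Step 1: ant0:(4,2)->N->(3,2) | ant1:(3,0)->N->(2,0)
  grid max=2 at (2,3)
Step 2: ant0:(3,2)->N->(2,2) | ant1:(2,0)->N->(1,0)
  grid max=1 at (1,0)
Step 3: ant0:(2,2)->E->(2,3) | ant1:(1,0)->N->(0,0)
  grid max=2 at (2,3)
Step 4: ant0:(2,3)->N->(1,3) | ant1:(0,0)->E->(0,1)
  grid max=1 at (0,1)
Step 5: ant0:(1,3)->S->(2,3) | ant1:(0,1)->E->(0,2)
  grid max=2 at (2,3)

(2,3) (0,2)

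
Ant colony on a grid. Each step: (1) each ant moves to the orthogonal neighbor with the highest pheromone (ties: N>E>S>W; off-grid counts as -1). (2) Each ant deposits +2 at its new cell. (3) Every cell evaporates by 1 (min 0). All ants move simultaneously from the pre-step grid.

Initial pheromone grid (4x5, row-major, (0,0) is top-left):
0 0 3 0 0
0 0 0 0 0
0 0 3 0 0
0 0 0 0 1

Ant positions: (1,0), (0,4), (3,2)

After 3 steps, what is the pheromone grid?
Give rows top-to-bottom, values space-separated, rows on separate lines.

After step 1: ants at (0,0),(1,4),(2,2)
  1 0 2 0 0
  0 0 0 0 1
  0 0 4 0 0
  0 0 0 0 0
After step 2: ants at (0,1),(0,4),(1,2)
  0 1 1 0 1
  0 0 1 0 0
  0 0 3 0 0
  0 0 0 0 0
After step 3: ants at (0,2),(1,4),(2,2)
  0 0 2 0 0
  0 0 0 0 1
  0 0 4 0 0
  0 0 0 0 0

0 0 2 0 0
0 0 0 0 1
0 0 4 0 0
0 0 0 0 0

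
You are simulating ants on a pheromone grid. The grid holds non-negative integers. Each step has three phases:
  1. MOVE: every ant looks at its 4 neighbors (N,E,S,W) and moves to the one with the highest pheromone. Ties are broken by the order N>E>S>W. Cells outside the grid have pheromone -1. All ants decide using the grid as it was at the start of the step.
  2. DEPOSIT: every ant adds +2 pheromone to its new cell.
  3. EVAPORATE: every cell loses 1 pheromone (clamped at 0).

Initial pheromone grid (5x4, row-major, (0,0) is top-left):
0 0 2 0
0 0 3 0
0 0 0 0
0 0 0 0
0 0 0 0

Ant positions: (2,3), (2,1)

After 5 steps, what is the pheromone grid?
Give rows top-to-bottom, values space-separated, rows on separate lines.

After step 1: ants at (1,3),(1,1)
  0 0 1 0
  0 1 2 1
  0 0 0 0
  0 0 0 0
  0 0 0 0
After step 2: ants at (1,2),(1,2)
  0 0 0 0
  0 0 5 0
  0 0 0 0
  0 0 0 0
  0 0 0 0
After step 3: ants at (0,2),(0,2)
  0 0 3 0
  0 0 4 0
  0 0 0 0
  0 0 0 0
  0 0 0 0
After step 4: ants at (1,2),(1,2)
  0 0 2 0
  0 0 7 0
  0 0 0 0
  0 0 0 0
  0 0 0 0
After step 5: ants at (0,2),(0,2)
  0 0 5 0
  0 0 6 0
  0 0 0 0
  0 0 0 0
  0 0 0 0

0 0 5 0
0 0 6 0
0 0 0 0
0 0 0 0
0 0 0 0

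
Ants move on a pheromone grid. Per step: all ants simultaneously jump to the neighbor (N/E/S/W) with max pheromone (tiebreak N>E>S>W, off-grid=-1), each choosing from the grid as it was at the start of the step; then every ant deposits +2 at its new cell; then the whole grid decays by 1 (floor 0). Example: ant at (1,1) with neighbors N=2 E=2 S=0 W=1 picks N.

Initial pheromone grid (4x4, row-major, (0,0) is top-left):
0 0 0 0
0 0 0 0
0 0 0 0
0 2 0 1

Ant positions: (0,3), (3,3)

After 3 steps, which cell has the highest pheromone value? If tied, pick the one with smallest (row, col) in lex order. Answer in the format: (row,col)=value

Step 1: ant0:(0,3)->S->(1,3) | ant1:(3,3)->N->(2,3)
  grid max=1 at (1,3)
Step 2: ant0:(1,3)->S->(2,3) | ant1:(2,3)->N->(1,3)
  grid max=2 at (1,3)
Step 3: ant0:(2,3)->N->(1,3) | ant1:(1,3)->S->(2,3)
  grid max=3 at (1,3)
Final grid:
  0 0 0 0
  0 0 0 3
  0 0 0 3
  0 0 0 0
Max pheromone 3 at (1,3)

Answer: (1,3)=3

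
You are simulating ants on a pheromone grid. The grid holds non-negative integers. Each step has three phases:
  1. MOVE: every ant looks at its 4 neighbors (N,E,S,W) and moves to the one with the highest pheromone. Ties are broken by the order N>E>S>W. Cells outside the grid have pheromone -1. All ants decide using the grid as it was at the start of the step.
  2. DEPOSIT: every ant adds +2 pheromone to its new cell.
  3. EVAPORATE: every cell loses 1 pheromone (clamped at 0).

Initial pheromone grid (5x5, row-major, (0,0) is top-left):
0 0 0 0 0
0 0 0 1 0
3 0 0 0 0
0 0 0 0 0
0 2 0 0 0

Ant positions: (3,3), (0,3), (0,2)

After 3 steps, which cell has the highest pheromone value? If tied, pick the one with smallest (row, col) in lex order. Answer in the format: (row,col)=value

Answer: (1,3)=6

Derivation:
Step 1: ant0:(3,3)->N->(2,3) | ant1:(0,3)->S->(1,3) | ant2:(0,2)->E->(0,3)
  grid max=2 at (1,3)
Step 2: ant0:(2,3)->N->(1,3) | ant1:(1,3)->N->(0,3) | ant2:(0,3)->S->(1,3)
  grid max=5 at (1,3)
Step 3: ant0:(1,3)->N->(0,3) | ant1:(0,3)->S->(1,3) | ant2:(1,3)->N->(0,3)
  grid max=6 at (1,3)
Final grid:
  0 0 0 5 0
  0 0 0 6 0
  0 0 0 0 0
  0 0 0 0 0
  0 0 0 0 0
Max pheromone 6 at (1,3)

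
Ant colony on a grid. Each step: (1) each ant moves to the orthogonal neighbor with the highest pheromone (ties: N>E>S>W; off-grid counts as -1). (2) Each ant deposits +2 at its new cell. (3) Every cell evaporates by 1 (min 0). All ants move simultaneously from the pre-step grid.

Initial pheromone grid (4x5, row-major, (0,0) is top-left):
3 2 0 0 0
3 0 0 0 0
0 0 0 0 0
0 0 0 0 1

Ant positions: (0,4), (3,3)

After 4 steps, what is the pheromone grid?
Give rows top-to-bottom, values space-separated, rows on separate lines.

After step 1: ants at (1,4),(3,4)
  2 1 0 0 0
  2 0 0 0 1
  0 0 0 0 0
  0 0 0 0 2
After step 2: ants at (0,4),(2,4)
  1 0 0 0 1
  1 0 0 0 0
  0 0 0 0 1
  0 0 0 0 1
After step 3: ants at (1,4),(3,4)
  0 0 0 0 0
  0 0 0 0 1
  0 0 0 0 0
  0 0 0 0 2
After step 4: ants at (0,4),(2,4)
  0 0 0 0 1
  0 0 0 0 0
  0 0 0 0 1
  0 0 0 0 1

0 0 0 0 1
0 0 0 0 0
0 0 0 0 1
0 0 0 0 1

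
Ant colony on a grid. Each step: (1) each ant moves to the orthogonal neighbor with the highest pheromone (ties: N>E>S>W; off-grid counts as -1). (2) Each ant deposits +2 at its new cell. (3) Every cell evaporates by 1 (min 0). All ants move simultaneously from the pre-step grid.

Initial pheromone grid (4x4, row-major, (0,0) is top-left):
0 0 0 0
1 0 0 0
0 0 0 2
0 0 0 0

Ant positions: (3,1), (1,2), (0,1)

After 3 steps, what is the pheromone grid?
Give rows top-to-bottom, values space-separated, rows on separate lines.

After step 1: ants at (2,1),(0,2),(0,2)
  0 0 3 0
  0 0 0 0
  0 1 0 1
  0 0 0 0
After step 2: ants at (1,1),(0,3),(0,3)
  0 0 2 3
  0 1 0 0
  0 0 0 0
  0 0 0 0
After step 3: ants at (0,1),(0,2),(0,2)
  0 1 5 2
  0 0 0 0
  0 0 0 0
  0 0 0 0

0 1 5 2
0 0 0 0
0 0 0 0
0 0 0 0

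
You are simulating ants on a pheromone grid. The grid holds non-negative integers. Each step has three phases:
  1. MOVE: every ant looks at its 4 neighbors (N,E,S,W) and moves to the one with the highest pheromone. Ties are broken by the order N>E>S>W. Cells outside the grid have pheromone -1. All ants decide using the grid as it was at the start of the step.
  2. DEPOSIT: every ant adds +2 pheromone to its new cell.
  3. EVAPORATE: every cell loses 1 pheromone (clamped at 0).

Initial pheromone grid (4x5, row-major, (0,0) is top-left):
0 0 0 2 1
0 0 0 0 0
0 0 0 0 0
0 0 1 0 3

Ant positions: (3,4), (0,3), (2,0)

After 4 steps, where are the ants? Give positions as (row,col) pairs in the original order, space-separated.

Step 1: ant0:(3,4)->N->(2,4) | ant1:(0,3)->E->(0,4) | ant2:(2,0)->N->(1,0)
  grid max=2 at (0,4)
Step 2: ant0:(2,4)->S->(3,4) | ant1:(0,4)->W->(0,3) | ant2:(1,0)->N->(0,0)
  grid max=3 at (3,4)
Step 3: ant0:(3,4)->N->(2,4) | ant1:(0,3)->E->(0,4) | ant2:(0,0)->E->(0,1)
  grid max=2 at (0,4)
Step 4: ant0:(2,4)->S->(3,4) | ant1:(0,4)->W->(0,3) | ant2:(0,1)->E->(0,2)
  grid max=3 at (3,4)

(3,4) (0,3) (0,2)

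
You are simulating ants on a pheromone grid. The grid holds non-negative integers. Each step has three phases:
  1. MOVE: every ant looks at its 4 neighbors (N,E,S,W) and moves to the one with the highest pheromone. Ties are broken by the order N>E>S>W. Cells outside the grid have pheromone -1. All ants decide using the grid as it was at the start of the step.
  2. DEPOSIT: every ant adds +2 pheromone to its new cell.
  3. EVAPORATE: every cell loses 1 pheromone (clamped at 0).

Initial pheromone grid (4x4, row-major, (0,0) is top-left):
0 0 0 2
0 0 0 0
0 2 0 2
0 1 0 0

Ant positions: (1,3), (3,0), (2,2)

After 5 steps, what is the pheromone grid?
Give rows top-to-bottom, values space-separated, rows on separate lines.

After step 1: ants at (0,3),(3,1),(2,3)
  0 0 0 3
  0 0 0 0
  0 1 0 3
  0 2 0 0
After step 2: ants at (1,3),(2,1),(1,3)
  0 0 0 2
  0 0 0 3
  0 2 0 2
  0 1 0 0
After step 3: ants at (0,3),(3,1),(0,3)
  0 0 0 5
  0 0 0 2
  0 1 0 1
  0 2 0 0
After step 4: ants at (1,3),(2,1),(1,3)
  0 0 0 4
  0 0 0 5
  0 2 0 0
  0 1 0 0
After step 5: ants at (0,3),(3,1),(0,3)
  0 0 0 7
  0 0 0 4
  0 1 0 0
  0 2 0 0

0 0 0 7
0 0 0 4
0 1 0 0
0 2 0 0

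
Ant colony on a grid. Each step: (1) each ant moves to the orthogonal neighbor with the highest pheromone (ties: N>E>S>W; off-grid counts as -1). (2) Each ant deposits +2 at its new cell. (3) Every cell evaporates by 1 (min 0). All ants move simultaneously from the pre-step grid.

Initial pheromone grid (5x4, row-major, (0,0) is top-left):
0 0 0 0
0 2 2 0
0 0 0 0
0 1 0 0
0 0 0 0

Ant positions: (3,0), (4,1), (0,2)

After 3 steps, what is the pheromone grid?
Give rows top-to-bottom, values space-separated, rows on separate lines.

After step 1: ants at (3,1),(3,1),(1,2)
  0 0 0 0
  0 1 3 0
  0 0 0 0
  0 4 0 0
  0 0 0 0
After step 2: ants at (2,1),(2,1),(1,1)
  0 0 0 0
  0 2 2 0
  0 3 0 0
  0 3 0 0
  0 0 0 0
After step 3: ants at (3,1),(3,1),(2,1)
  0 0 0 0
  0 1 1 0
  0 4 0 0
  0 6 0 0
  0 0 0 0

0 0 0 0
0 1 1 0
0 4 0 0
0 6 0 0
0 0 0 0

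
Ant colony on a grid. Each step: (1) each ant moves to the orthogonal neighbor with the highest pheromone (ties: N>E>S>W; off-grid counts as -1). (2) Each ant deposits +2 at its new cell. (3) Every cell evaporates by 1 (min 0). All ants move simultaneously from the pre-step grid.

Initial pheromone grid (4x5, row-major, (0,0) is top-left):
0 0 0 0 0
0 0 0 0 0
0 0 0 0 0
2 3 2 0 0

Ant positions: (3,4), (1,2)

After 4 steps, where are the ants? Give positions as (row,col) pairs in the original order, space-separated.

Step 1: ant0:(3,4)->N->(2,4) | ant1:(1,2)->N->(0,2)
  grid max=2 at (3,1)
Step 2: ant0:(2,4)->N->(1,4) | ant1:(0,2)->E->(0,3)
  grid max=1 at (0,3)
Step 3: ant0:(1,4)->N->(0,4) | ant1:(0,3)->E->(0,4)
  grid max=3 at (0,4)
Step 4: ant0:(0,4)->S->(1,4) | ant1:(0,4)->S->(1,4)
  grid max=3 at (1,4)

(1,4) (1,4)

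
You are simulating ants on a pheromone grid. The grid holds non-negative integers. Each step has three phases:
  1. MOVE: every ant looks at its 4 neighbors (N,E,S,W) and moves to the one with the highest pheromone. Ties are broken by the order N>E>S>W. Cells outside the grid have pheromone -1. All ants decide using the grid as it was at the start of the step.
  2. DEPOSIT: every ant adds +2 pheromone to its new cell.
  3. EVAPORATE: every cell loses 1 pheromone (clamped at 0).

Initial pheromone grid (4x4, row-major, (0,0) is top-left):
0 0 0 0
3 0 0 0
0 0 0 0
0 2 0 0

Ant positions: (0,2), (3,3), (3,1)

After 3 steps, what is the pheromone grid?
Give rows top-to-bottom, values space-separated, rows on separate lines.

After step 1: ants at (0,3),(2,3),(2,1)
  0 0 0 1
  2 0 0 0
  0 1 0 1
  0 1 0 0
After step 2: ants at (1,3),(1,3),(3,1)
  0 0 0 0
  1 0 0 3
  0 0 0 0
  0 2 0 0
After step 3: ants at (0,3),(0,3),(2,1)
  0 0 0 3
  0 0 0 2
  0 1 0 0
  0 1 0 0

0 0 0 3
0 0 0 2
0 1 0 0
0 1 0 0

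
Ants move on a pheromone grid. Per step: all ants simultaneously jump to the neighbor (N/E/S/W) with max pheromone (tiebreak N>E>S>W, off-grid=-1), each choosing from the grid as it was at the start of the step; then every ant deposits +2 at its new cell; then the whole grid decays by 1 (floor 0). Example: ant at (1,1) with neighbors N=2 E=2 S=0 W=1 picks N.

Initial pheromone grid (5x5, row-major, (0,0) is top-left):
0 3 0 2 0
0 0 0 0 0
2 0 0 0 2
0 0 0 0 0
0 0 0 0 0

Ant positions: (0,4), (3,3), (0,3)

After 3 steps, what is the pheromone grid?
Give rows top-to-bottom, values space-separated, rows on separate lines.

After step 1: ants at (0,3),(2,3),(0,4)
  0 2 0 3 1
  0 0 0 0 0
  1 0 0 1 1
  0 0 0 0 0
  0 0 0 0 0
After step 2: ants at (0,4),(2,4),(0,3)
  0 1 0 4 2
  0 0 0 0 0
  0 0 0 0 2
  0 0 0 0 0
  0 0 0 0 0
After step 3: ants at (0,3),(1,4),(0,4)
  0 0 0 5 3
  0 0 0 0 1
  0 0 0 0 1
  0 0 0 0 0
  0 0 0 0 0

0 0 0 5 3
0 0 0 0 1
0 0 0 0 1
0 0 0 0 0
0 0 0 0 0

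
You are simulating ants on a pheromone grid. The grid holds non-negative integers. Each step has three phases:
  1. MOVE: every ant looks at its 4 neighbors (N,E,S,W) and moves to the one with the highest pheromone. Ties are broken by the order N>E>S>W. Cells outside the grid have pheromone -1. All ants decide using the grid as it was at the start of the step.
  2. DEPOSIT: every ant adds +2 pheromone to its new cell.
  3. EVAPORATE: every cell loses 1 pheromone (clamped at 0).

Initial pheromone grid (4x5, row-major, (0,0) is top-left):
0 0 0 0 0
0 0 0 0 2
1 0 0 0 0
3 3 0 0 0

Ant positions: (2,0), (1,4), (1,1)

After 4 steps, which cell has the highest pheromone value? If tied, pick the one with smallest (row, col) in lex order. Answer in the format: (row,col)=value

Answer: (3,0)=3

Derivation:
Step 1: ant0:(2,0)->S->(3,0) | ant1:(1,4)->N->(0,4) | ant2:(1,1)->N->(0,1)
  grid max=4 at (3,0)
Step 2: ant0:(3,0)->E->(3,1) | ant1:(0,4)->S->(1,4) | ant2:(0,1)->E->(0,2)
  grid max=3 at (3,0)
Step 3: ant0:(3,1)->W->(3,0) | ant1:(1,4)->N->(0,4) | ant2:(0,2)->E->(0,3)
  grid max=4 at (3,0)
Step 4: ant0:(3,0)->E->(3,1) | ant1:(0,4)->S->(1,4) | ant2:(0,3)->E->(0,4)
  grid max=3 at (3,0)
Final grid:
  0 0 0 0 2
  0 0 0 0 2
  0 0 0 0 0
  3 3 0 0 0
Max pheromone 3 at (3,0)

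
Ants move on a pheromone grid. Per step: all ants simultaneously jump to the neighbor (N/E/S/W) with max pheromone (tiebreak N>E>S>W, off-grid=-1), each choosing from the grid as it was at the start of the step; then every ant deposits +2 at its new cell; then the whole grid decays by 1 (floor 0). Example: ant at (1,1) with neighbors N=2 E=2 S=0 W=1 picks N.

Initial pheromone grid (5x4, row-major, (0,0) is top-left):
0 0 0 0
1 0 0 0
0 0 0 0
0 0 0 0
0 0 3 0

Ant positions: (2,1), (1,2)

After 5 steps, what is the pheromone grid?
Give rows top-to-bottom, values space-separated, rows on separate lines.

After step 1: ants at (1,1),(0,2)
  0 0 1 0
  0 1 0 0
  0 0 0 0
  0 0 0 0
  0 0 2 0
After step 2: ants at (0,1),(0,3)
  0 1 0 1
  0 0 0 0
  0 0 0 0
  0 0 0 0
  0 0 1 0
After step 3: ants at (0,2),(1,3)
  0 0 1 0
  0 0 0 1
  0 0 0 0
  0 0 0 0
  0 0 0 0
After step 4: ants at (0,3),(0,3)
  0 0 0 3
  0 0 0 0
  0 0 0 0
  0 0 0 0
  0 0 0 0
After step 5: ants at (1,3),(1,3)
  0 0 0 2
  0 0 0 3
  0 0 0 0
  0 0 0 0
  0 0 0 0

0 0 0 2
0 0 0 3
0 0 0 0
0 0 0 0
0 0 0 0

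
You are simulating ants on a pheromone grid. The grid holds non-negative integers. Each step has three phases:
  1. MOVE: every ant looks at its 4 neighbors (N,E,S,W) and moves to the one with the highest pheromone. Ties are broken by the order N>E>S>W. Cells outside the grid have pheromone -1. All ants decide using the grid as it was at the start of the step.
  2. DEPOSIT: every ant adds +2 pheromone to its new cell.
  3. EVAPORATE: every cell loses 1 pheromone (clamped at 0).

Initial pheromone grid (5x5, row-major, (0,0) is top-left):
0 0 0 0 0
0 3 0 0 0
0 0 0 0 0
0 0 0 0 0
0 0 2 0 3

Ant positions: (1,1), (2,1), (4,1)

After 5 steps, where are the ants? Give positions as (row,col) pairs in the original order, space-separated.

Step 1: ant0:(1,1)->N->(0,1) | ant1:(2,1)->N->(1,1) | ant2:(4,1)->E->(4,2)
  grid max=4 at (1,1)
Step 2: ant0:(0,1)->S->(1,1) | ant1:(1,1)->N->(0,1) | ant2:(4,2)->N->(3,2)
  grid max=5 at (1,1)
Step 3: ant0:(1,1)->N->(0,1) | ant1:(0,1)->S->(1,1) | ant2:(3,2)->S->(4,2)
  grid max=6 at (1,1)
Step 4: ant0:(0,1)->S->(1,1) | ant1:(1,1)->N->(0,1) | ant2:(4,2)->N->(3,2)
  grid max=7 at (1,1)
Step 5: ant0:(1,1)->N->(0,1) | ant1:(0,1)->S->(1,1) | ant2:(3,2)->S->(4,2)
  grid max=8 at (1,1)

(0,1) (1,1) (4,2)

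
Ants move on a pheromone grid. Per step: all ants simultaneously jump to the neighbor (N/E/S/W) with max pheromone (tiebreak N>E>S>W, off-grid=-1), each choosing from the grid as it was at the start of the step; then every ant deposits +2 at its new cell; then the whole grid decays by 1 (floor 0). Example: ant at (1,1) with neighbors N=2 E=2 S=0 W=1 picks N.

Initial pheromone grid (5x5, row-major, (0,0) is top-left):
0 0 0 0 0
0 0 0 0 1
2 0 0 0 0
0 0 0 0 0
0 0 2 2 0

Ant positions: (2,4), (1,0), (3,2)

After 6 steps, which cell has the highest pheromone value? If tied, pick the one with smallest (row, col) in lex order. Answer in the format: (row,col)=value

Answer: (2,0)=2

Derivation:
Step 1: ant0:(2,4)->N->(1,4) | ant1:(1,0)->S->(2,0) | ant2:(3,2)->S->(4,2)
  grid max=3 at (2,0)
Step 2: ant0:(1,4)->N->(0,4) | ant1:(2,0)->N->(1,0) | ant2:(4,2)->E->(4,3)
  grid max=2 at (2,0)
Step 3: ant0:(0,4)->S->(1,4) | ant1:(1,0)->S->(2,0) | ant2:(4,3)->W->(4,2)
  grid max=3 at (2,0)
Step 4: ant0:(1,4)->N->(0,4) | ant1:(2,0)->N->(1,0) | ant2:(4,2)->E->(4,3)
  grid max=2 at (2,0)
Step 5: ant0:(0,4)->S->(1,4) | ant1:(1,0)->S->(2,0) | ant2:(4,3)->W->(4,2)
  grid max=3 at (2,0)
Step 6: ant0:(1,4)->N->(0,4) | ant1:(2,0)->N->(1,0) | ant2:(4,2)->E->(4,3)
  grid max=2 at (2,0)
Final grid:
  0 0 0 0 1
  1 0 0 0 1
  2 0 0 0 0
  0 0 0 0 0
  0 0 2 2 0
Max pheromone 2 at (2,0)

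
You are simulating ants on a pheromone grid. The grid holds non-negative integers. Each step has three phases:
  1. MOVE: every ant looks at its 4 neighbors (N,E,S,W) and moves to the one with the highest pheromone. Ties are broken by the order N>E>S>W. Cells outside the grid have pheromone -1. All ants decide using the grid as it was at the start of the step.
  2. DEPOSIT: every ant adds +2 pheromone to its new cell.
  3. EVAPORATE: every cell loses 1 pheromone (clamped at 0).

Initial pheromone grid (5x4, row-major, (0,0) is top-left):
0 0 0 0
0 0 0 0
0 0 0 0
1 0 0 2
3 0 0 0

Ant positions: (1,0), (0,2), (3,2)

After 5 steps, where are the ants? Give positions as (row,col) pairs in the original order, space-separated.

Step 1: ant0:(1,0)->N->(0,0) | ant1:(0,2)->E->(0,3) | ant2:(3,2)->E->(3,3)
  grid max=3 at (3,3)
Step 2: ant0:(0,0)->E->(0,1) | ant1:(0,3)->S->(1,3) | ant2:(3,3)->N->(2,3)
  grid max=2 at (3,3)
Step 3: ant0:(0,1)->E->(0,2) | ant1:(1,3)->S->(2,3) | ant2:(2,3)->S->(3,3)
  grid max=3 at (3,3)
Step 4: ant0:(0,2)->E->(0,3) | ant1:(2,3)->S->(3,3) | ant2:(3,3)->N->(2,3)
  grid max=4 at (3,3)
Step 5: ant0:(0,3)->S->(1,3) | ant1:(3,3)->N->(2,3) | ant2:(2,3)->S->(3,3)
  grid max=5 at (3,3)

(1,3) (2,3) (3,3)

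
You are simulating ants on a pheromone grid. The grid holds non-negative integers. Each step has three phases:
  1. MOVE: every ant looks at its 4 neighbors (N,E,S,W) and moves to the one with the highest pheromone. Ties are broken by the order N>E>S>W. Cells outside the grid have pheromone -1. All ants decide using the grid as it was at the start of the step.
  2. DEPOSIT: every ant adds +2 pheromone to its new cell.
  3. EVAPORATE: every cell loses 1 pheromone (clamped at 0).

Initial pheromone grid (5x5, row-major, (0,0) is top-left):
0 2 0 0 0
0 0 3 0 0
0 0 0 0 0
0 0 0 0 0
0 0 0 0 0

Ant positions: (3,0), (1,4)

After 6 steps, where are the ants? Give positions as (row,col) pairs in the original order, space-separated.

Step 1: ant0:(3,0)->N->(2,0) | ant1:(1,4)->N->(0,4)
  grid max=2 at (1,2)
Step 2: ant0:(2,0)->N->(1,0) | ant1:(0,4)->S->(1,4)
  grid max=1 at (1,0)
Step 3: ant0:(1,0)->N->(0,0) | ant1:(1,4)->N->(0,4)
  grid max=1 at (0,0)
Step 4: ant0:(0,0)->E->(0,1) | ant1:(0,4)->S->(1,4)
  grid max=1 at (0,1)
Step 5: ant0:(0,1)->E->(0,2) | ant1:(1,4)->N->(0,4)
  grid max=1 at (0,2)
Step 6: ant0:(0,2)->E->(0,3) | ant1:(0,4)->S->(1,4)
  grid max=1 at (0,3)

(0,3) (1,4)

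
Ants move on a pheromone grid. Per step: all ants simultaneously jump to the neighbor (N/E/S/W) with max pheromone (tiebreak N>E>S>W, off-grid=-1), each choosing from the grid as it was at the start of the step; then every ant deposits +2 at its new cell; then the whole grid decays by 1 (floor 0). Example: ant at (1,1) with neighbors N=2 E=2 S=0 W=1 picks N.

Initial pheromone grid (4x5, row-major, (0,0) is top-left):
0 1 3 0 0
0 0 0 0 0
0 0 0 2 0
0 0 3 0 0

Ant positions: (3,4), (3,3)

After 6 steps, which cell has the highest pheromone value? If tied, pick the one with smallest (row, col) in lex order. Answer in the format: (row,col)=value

Answer: (3,2)=7

Derivation:
Step 1: ant0:(3,4)->N->(2,4) | ant1:(3,3)->W->(3,2)
  grid max=4 at (3,2)
Step 2: ant0:(2,4)->W->(2,3) | ant1:(3,2)->N->(2,2)
  grid max=3 at (3,2)
Step 3: ant0:(2,3)->W->(2,2) | ant1:(2,2)->S->(3,2)
  grid max=4 at (3,2)
Step 4: ant0:(2,2)->S->(3,2) | ant1:(3,2)->N->(2,2)
  grid max=5 at (3,2)
Step 5: ant0:(3,2)->N->(2,2) | ant1:(2,2)->S->(3,2)
  grid max=6 at (3,2)
Step 6: ant0:(2,2)->S->(3,2) | ant1:(3,2)->N->(2,2)
  grid max=7 at (3,2)
Final grid:
  0 0 0 0 0
  0 0 0 0 0
  0 0 5 0 0
  0 0 7 0 0
Max pheromone 7 at (3,2)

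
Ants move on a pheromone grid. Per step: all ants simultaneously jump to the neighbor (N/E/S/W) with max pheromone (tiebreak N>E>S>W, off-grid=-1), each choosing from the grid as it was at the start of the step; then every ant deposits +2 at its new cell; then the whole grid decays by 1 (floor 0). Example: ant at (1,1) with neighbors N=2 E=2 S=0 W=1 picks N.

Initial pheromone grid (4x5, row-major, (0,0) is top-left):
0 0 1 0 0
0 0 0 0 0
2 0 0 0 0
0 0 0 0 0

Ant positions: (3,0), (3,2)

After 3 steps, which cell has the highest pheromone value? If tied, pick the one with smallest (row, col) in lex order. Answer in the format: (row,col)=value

Step 1: ant0:(3,0)->N->(2,0) | ant1:(3,2)->N->(2,2)
  grid max=3 at (2,0)
Step 2: ant0:(2,0)->N->(1,0) | ant1:(2,2)->N->(1,2)
  grid max=2 at (2,0)
Step 3: ant0:(1,0)->S->(2,0) | ant1:(1,2)->N->(0,2)
  grid max=3 at (2,0)
Final grid:
  0 0 1 0 0
  0 0 0 0 0
  3 0 0 0 0
  0 0 0 0 0
Max pheromone 3 at (2,0)

Answer: (2,0)=3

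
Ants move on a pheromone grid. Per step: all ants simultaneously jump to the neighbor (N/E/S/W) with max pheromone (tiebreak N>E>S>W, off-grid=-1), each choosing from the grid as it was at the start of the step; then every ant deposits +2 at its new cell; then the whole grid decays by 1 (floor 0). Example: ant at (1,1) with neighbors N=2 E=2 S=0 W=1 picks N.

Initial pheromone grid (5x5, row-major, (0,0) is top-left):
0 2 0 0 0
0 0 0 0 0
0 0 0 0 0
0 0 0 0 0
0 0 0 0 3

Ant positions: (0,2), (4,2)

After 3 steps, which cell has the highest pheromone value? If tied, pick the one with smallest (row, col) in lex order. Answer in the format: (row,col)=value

Answer: (0,1)=3

Derivation:
Step 1: ant0:(0,2)->W->(0,1) | ant1:(4,2)->N->(3,2)
  grid max=3 at (0,1)
Step 2: ant0:(0,1)->E->(0,2) | ant1:(3,2)->N->(2,2)
  grid max=2 at (0,1)
Step 3: ant0:(0,2)->W->(0,1) | ant1:(2,2)->N->(1,2)
  grid max=3 at (0,1)
Final grid:
  0 3 0 0 0
  0 0 1 0 0
  0 0 0 0 0
  0 0 0 0 0
  0 0 0 0 0
Max pheromone 3 at (0,1)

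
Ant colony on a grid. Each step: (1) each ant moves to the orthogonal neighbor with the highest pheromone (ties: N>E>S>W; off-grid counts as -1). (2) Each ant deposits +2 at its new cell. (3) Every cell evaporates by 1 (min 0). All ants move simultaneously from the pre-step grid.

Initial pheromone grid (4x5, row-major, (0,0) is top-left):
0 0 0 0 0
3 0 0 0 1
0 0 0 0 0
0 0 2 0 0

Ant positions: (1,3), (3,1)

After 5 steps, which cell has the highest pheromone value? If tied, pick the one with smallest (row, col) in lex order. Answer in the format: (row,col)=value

Step 1: ant0:(1,3)->E->(1,4) | ant1:(3,1)->E->(3,2)
  grid max=3 at (3,2)
Step 2: ant0:(1,4)->N->(0,4) | ant1:(3,2)->N->(2,2)
  grid max=2 at (3,2)
Step 3: ant0:(0,4)->S->(1,4) | ant1:(2,2)->S->(3,2)
  grid max=3 at (3,2)
Step 4: ant0:(1,4)->N->(0,4) | ant1:(3,2)->N->(2,2)
  grid max=2 at (3,2)
Step 5: ant0:(0,4)->S->(1,4) | ant1:(2,2)->S->(3,2)
  grid max=3 at (3,2)
Final grid:
  0 0 0 0 0
  0 0 0 0 2
  0 0 0 0 0
  0 0 3 0 0
Max pheromone 3 at (3,2)

Answer: (3,2)=3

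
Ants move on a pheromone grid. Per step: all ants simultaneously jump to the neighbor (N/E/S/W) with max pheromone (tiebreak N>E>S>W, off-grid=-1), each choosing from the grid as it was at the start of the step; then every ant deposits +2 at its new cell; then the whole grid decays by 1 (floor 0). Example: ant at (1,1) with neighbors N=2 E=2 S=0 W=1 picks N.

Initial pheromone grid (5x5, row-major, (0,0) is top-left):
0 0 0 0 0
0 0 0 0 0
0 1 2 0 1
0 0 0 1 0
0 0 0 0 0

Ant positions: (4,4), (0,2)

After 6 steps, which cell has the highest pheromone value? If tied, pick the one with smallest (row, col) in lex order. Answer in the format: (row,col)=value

Answer: (0,4)=5

Derivation:
Step 1: ant0:(4,4)->N->(3,4) | ant1:(0,2)->E->(0,3)
  grid max=1 at (0,3)
Step 2: ant0:(3,4)->N->(2,4) | ant1:(0,3)->E->(0,4)
  grid max=1 at (0,4)
Step 3: ant0:(2,4)->N->(1,4) | ant1:(0,4)->S->(1,4)
  grid max=3 at (1,4)
Step 4: ant0:(1,4)->N->(0,4) | ant1:(1,4)->N->(0,4)
  grid max=3 at (0,4)
Step 5: ant0:(0,4)->S->(1,4) | ant1:(0,4)->S->(1,4)
  grid max=5 at (1,4)
Step 6: ant0:(1,4)->N->(0,4) | ant1:(1,4)->N->(0,4)
  grid max=5 at (0,4)
Final grid:
  0 0 0 0 5
  0 0 0 0 4
  0 0 0 0 0
  0 0 0 0 0
  0 0 0 0 0
Max pheromone 5 at (0,4)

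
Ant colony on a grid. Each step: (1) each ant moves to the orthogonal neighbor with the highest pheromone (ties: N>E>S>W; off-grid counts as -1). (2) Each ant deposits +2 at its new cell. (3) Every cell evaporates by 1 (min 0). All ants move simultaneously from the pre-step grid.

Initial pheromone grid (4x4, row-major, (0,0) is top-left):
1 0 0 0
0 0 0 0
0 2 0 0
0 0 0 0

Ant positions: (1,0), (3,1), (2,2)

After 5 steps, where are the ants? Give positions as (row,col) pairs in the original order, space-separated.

Step 1: ant0:(1,0)->N->(0,0) | ant1:(3,1)->N->(2,1) | ant2:(2,2)->W->(2,1)
  grid max=5 at (2,1)
Step 2: ant0:(0,0)->E->(0,1) | ant1:(2,1)->N->(1,1) | ant2:(2,1)->N->(1,1)
  grid max=4 at (2,1)
Step 3: ant0:(0,1)->S->(1,1) | ant1:(1,1)->S->(2,1) | ant2:(1,1)->S->(2,1)
  grid max=7 at (2,1)
Step 4: ant0:(1,1)->S->(2,1) | ant1:(2,1)->N->(1,1) | ant2:(2,1)->N->(1,1)
  grid max=8 at (2,1)
Step 5: ant0:(2,1)->N->(1,1) | ant1:(1,1)->S->(2,1) | ant2:(1,1)->S->(2,1)
  grid max=11 at (2,1)

(1,1) (2,1) (2,1)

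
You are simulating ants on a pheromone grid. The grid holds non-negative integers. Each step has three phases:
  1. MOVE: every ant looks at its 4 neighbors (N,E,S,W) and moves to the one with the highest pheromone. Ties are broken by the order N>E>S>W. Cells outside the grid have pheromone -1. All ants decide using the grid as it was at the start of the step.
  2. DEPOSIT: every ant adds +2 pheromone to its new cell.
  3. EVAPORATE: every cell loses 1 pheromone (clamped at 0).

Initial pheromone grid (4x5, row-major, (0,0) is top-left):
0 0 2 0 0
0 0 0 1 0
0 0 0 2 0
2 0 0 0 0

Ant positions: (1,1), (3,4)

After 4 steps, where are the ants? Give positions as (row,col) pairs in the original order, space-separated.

Step 1: ant0:(1,1)->N->(0,1) | ant1:(3,4)->N->(2,4)
  grid max=1 at (0,1)
Step 2: ant0:(0,1)->E->(0,2) | ant1:(2,4)->W->(2,3)
  grid max=2 at (0,2)
Step 3: ant0:(0,2)->E->(0,3) | ant1:(2,3)->N->(1,3)
  grid max=1 at (0,2)
Step 4: ant0:(0,3)->S->(1,3) | ant1:(1,3)->N->(0,3)
  grid max=2 at (0,3)

(1,3) (0,3)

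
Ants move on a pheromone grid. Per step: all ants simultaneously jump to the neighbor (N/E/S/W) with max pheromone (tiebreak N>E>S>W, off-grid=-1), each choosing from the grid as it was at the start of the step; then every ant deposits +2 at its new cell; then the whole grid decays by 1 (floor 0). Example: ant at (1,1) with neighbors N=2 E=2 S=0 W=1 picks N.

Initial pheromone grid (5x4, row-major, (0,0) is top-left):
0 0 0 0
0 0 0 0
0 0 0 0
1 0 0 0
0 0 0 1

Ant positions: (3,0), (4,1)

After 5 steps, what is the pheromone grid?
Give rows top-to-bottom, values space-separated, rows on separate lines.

After step 1: ants at (2,0),(3,1)
  0 0 0 0
  0 0 0 0
  1 0 0 0
  0 1 0 0
  0 0 0 0
After step 2: ants at (1,0),(2,1)
  0 0 0 0
  1 0 0 0
  0 1 0 0
  0 0 0 0
  0 0 0 0
After step 3: ants at (0,0),(1,1)
  1 0 0 0
  0 1 0 0
  0 0 0 0
  0 0 0 0
  0 0 0 0
After step 4: ants at (0,1),(0,1)
  0 3 0 0
  0 0 0 0
  0 0 0 0
  0 0 0 0
  0 0 0 0
After step 5: ants at (0,2),(0,2)
  0 2 3 0
  0 0 0 0
  0 0 0 0
  0 0 0 0
  0 0 0 0

0 2 3 0
0 0 0 0
0 0 0 0
0 0 0 0
0 0 0 0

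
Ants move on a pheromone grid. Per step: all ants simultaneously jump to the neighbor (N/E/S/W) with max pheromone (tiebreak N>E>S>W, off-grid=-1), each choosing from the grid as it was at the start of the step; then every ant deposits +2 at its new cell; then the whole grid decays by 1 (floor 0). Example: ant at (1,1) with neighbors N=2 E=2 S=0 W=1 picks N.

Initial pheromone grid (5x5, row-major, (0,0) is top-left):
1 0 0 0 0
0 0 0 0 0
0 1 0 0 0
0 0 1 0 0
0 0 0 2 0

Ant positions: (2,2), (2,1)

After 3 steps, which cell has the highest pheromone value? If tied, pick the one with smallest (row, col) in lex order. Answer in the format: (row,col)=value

Step 1: ant0:(2,2)->S->(3,2) | ant1:(2,1)->N->(1,1)
  grid max=2 at (3,2)
Step 2: ant0:(3,2)->N->(2,2) | ant1:(1,1)->N->(0,1)
  grid max=1 at (0,1)
Step 3: ant0:(2,2)->S->(3,2) | ant1:(0,1)->E->(0,2)
  grid max=2 at (3,2)
Final grid:
  0 0 1 0 0
  0 0 0 0 0
  0 0 0 0 0
  0 0 2 0 0
  0 0 0 0 0
Max pheromone 2 at (3,2)

Answer: (3,2)=2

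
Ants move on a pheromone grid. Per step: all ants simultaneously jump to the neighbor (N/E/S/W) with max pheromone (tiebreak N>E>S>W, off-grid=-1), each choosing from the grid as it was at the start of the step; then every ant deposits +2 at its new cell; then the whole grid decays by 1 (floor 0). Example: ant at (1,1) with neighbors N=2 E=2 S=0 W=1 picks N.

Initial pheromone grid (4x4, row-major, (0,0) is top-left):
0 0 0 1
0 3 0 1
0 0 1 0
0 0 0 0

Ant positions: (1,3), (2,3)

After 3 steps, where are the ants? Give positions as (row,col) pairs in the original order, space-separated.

Step 1: ant0:(1,3)->N->(0,3) | ant1:(2,3)->N->(1,3)
  grid max=2 at (0,3)
Step 2: ant0:(0,3)->S->(1,3) | ant1:(1,3)->N->(0,3)
  grid max=3 at (0,3)
Step 3: ant0:(1,3)->N->(0,3) | ant1:(0,3)->S->(1,3)
  grid max=4 at (0,3)

(0,3) (1,3)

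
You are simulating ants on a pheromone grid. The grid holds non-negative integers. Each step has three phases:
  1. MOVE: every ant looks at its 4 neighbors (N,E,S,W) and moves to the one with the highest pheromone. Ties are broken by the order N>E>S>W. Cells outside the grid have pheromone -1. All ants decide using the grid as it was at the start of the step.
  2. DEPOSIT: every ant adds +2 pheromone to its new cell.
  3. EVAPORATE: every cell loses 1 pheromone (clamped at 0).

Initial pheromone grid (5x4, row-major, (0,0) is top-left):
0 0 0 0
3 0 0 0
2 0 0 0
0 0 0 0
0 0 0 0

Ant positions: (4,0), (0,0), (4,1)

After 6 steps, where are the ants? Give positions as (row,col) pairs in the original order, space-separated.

Step 1: ant0:(4,0)->N->(3,0) | ant1:(0,0)->S->(1,0) | ant2:(4,1)->N->(3,1)
  grid max=4 at (1,0)
Step 2: ant0:(3,0)->N->(2,0) | ant1:(1,0)->S->(2,0) | ant2:(3,1)->W->(3,0)
  grid max=4 at (2,0)
Step 3: ant0:(2,0)->N->(1,0) | ant1:(2,0)->N->(1,0) | ant2:(3,0)->N->(2,0)
  grid max=6 at (1,0)
Step 4: ant0:(1,0)->S->(2,0) | ant1:(1,0)->S->(2,0) | ant2:(2,0)->N->(1,0)
  grid max=8 at (2,0)
Step 5: ant0:(2,0)->N->(1,0) | ant1:(2,0)->N->(1,0) | ant2:(1,0)->S->(2,0)
  grid max=10 at (1,0)
Step 6: ant0:(1,0)->S->(2,0) | ant1:(1,0)->S->(2,0) | ant2:(2,0)->N->(1,0)
  grid max=12 at (2,0)

(2,0) (2,0) (1,0)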